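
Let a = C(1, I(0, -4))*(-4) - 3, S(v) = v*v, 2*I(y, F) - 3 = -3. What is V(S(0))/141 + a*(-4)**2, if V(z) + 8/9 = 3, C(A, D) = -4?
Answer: 263971/1269 ≈ 208.01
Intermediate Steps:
I(y, F) = 0 (I(y, F) = 3/2 + (1/2)*(-3) = 3/2 - 3/2 = 0)
S(v) = v**2
V(z) = 19/9 (V(z) = -8/9 + 3 = 19/9)
a = 13 (a = -4*(-4) - 3 = 16 - 3 = 13)
V(S(0))/141 + a*(-4)**2 = (19/9)/141 + 13*(-4)**2 = (19/9)*(1/141) + 13*16 = 19/1269 + 208 = 263971/1269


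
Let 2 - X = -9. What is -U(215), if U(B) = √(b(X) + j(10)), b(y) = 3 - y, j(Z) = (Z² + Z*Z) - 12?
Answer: -6*√5 ≈ -13.416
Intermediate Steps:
j(Z) = -12 + 2*Z² (j(Z) = (Z² + Z²) - 12 = 2*Z² - 12 = -12 + 2*Z²)
X = 11 (X = 2 - 1*(-9) = 2 + 9 = 11)
U(B) = 6*√5 (U(B) = √((3 - 1*11) + (-12 + 2*10²)) = √((3 - 11) + (-12 + 2*100)) = √(-8 + (-12 + 200)) = √(-8 + 188) = √180 = 6*√5)
-U(215) = -6*√5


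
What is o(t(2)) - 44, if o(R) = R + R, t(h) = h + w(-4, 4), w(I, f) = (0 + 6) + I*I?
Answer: 4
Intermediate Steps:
w(I, f) = 6 + I²
t(h) = 22 + h (t(h) = h + (6 + (-4)²) = h + (6 + 16) = h + 22 = 22 + h)
o(R) = 2*R
o(t(2)) - 44 = 2*(22 + 2) - 44 = 2*24 - 44 = 48 - 44 = 4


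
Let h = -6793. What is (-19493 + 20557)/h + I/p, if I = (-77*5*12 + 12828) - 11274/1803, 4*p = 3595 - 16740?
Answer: -28468667056/10733136997 ≈ -2.6524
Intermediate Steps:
p = -13145/4 (p = (3595 - 16740)/4 = (¼)*(-13145) = -13145/4 ≈ -3286.3)
I = 4929250/601 (I = (-11*35*12 + 12828) - 11274*1/1803 = (-385*12 + 12828) - 3758/601 = (-4620 + 12828) - 3758/601 = 8208 - 3758/601 = 4929250/601 ≈ 8201.8)
(-19493 + 20557)/h + I/p = (-19493 + 20557)/(-6793) + 4929250/(601*(-13145/4)) = 1064*(-1/6793) + (4929250/601)*(-4/13145) = -1064/6793 - 3943400/1580029 = -28468667056/10733136997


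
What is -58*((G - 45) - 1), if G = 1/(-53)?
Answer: 141462/53 ≈ 2669.1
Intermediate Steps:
G = -1/53 ≈ -0.018868
-58*((G - 45) - 1) = -58*((-1/53 - 45) - 1) = -58*(-2386/53 - 1) = -58*(-2439/53) = 141462/53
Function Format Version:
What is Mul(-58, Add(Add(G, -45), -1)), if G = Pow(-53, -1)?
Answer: Rational(141462, 53) ≈ 2669.1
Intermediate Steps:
G = Rational(-1, 53) ≈ -0.018868
Mul(-58, Add(Add(G, -45), -1)) = Mul(-58, Add(Add(Rational(-1, 53), -45), -1)) = Mul(-58, Add(Rational(-2386, 53), -1)) = Mul(-58, Rational(-2439, 53)) = Rational(141462, 53)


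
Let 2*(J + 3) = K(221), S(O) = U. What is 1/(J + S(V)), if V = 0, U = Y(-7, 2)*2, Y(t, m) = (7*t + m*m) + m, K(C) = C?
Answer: 2/43 ≈ 0.046512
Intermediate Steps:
Y(t, m) = m + m² + 7*t (Y(t, m) = (7*t + m²) + m = (m² + 7*t) + m = m + m² + 7*t)
U = -86 (U = (2 + 2² + 7*(-7))*2 = (2 + 4 - 49)*2 = -43*2 = -86)
S(O) = -86
J = 215/2 (J = -3 + (½)*221 = -3 + 221/2 = 215/2 ≈ 107.50)
1/(J + S(V)) = 1/(215/2 - 86) = 1/(43/2) = 2/43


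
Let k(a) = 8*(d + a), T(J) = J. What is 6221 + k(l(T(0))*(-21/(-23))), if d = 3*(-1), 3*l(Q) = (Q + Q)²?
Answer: 6197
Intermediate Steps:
l(Q) = 4*Q²/3 (l(Q) = (Q + Q)²/3 = (2*Q)²/3 = (4*Q²)/3 = 4*Q²/3)
d = -3
k(a) = -24 + 8*a (k(a) = 8*(-3 + a) = -24 + 8*a)
6221 + k(l(T(0))*(-21/(-23))) = 6221 + (-24 + 8*(((4/3)*0²)*(-21/(-23)))) = 6221 + (-24 + 8*(((4/3)*0)*(-21*(-1/23)))) = 6221 + (-24 + 8*(0*(21/23))) = 6221 + (-24 + 8*0) = 6221 + (-24 + 0) = 6221 - 24 = 6197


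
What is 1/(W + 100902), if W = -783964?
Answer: -1/683062 ≈ -1.4640e-6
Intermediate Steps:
1/(W + 100902) = 1/(-783964 + 100902) = 1/(-683062) = -1/683062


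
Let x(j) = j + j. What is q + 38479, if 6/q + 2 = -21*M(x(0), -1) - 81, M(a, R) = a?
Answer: 3193751/83 ≈ 38479.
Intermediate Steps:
x(j) = 2*j
q = -6/83 (q = 6/(-2 + (-42*0 - 81)) = 6/(-2 + (-21*0 - 81)) = 6/(-2 + (0 - 81)) = 6/(-2 - 81) = 6/(-83) = 6*(-1/83) = -6/83 ≈ -0.072289)
q + 38479 = -6/83 + 38479 = 3193751/83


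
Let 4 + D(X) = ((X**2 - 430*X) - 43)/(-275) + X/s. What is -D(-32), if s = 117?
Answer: 1862197/32175 ≈ 57.877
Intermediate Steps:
D(X) = -1057/275 - X**2/275 + 10117*X/6435 (D(X) = -4 + (((X**2 - 430*X) - 43)/(-275) + X/117) = -4 + ((-43 + X**2 - 430*X)*(-1/275) + X*(1/117)) = -4 + ((43/275 - X**2/275 + 86*X/55) + X/117) = -4 + (43/275 - X**2/275 + 10117*X/6435) = -1057/275 - X**2/275 + 10117*X/6435)
-D(-32) = -(-1057/275 - 1/275*(-32)**2 + (10117/6435)*(-32)) = -(-1057/275 - 1/275*1024 - 323744/6435) = -(-1057/275 - 1024/275 - 323744/6435) = -1*(-1862197/32175) = 1862197/32175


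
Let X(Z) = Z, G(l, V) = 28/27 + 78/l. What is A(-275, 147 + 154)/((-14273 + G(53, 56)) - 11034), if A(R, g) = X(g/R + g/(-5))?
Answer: 3445848/1422564275 ≈ 0.0024223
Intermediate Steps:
G(l, V) = 28/27 + 78/l (G(l, V) = 28*(1/27) + 78/l = 28/27 + 78/l)
A(R, g) = -g/5 + g/R (A(R, g) = g/R + g/(-5) = g/R + g*(-⅕) = g/R - g/5 = -g/5 + g/R)
A(-275, 147 + 154)/((-14273 + G(53, 56)) - 11034) = (-(147 + 154)/5 + (147 + 154)/(-275))/((-14273 + (28/27 + 78/53)) - 11034) = (-⅕*301 + 301*(-1/275))/((-14273 + (28/27 + 78*(1/53))) - 11034) = (-301/5 - 301/275)/((-14273 + (28/27 + 78/53)) - 11034) = -16856/(275*((-14273 + 3590/1431) - 11034)) = -16856/(275*(-20421073/1431 - 11034)) = -16856/(275*(-36210727/1431)) = -16856/275*(-1431/36210727) = 3445848/1422564275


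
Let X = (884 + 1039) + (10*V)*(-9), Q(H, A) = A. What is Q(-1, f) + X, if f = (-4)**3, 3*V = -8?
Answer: 2099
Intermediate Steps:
V = -8/3 (V = (1/3)*(-8) = -8/3 ≈ -2.6667)
f = -64
X = 2163 (X = (884 + 1039) + (10*(-8/3))*(-9) = 1923 - 80/3*(-9) = 1923 + 240 = 2163)
Q(-1, f) + X = -64 + 2163 = 2099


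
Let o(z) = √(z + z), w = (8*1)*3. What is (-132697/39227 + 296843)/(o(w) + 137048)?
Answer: 99737775505992/46047972812507 - 2911031916*√3/46047972812507 ≈ 2.1658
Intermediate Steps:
w = 24 (w = 8*3 = 24)
o(z) = √2*√z (o(z) = √(2*z) = √2*√z)
(-132697/39227 + 296843)/(o(w) + 137048) = (-132697/39227 + 296843)/(√2*√24 + 137048) = (-132697*1/39227 + 296843)/(√2*(2*√6) + 137048) = (-132697/39227 + 296843)/(4*√3 + 137048) = 11644127664/(39227*(137048 + 4*√3))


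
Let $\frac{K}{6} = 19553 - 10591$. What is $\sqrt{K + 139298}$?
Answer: $\sqrt{193070} \approx 439.4$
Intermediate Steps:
$K = 53772$ ($K = 6 \left(19553 - 10591\right) = 6 \cdot 8962 = 53772$)
$\sqrt{K + 139298} = \sqrt{53772 + 139298} = \sqrt{193070}$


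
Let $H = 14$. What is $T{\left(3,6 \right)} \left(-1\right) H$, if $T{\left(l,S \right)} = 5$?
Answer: $-70$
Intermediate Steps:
$T{\left(3,6 \right)} \left(-1\right) H = 5 \left(-1\right) 14 = \left(-5\right) 14 = -70$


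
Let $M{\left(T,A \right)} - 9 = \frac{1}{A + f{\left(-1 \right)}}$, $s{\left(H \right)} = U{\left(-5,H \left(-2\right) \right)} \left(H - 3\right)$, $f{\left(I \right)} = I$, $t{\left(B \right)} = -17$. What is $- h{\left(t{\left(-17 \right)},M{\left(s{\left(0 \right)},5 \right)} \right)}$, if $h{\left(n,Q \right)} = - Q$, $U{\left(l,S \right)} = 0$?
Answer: $\frac{37}{4} \approx 9.25$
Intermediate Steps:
$s{\left(H \right)} = 0$ ($s{\left(H \right)} = 0 \left(H - 3\right) = 0 \left(-3 + H\right) = 0$)
$M{\left(T,A \right)} = 9 + \frac{1}{-1 + A}$ ($M{\left(T,A \right)} = 9 + \frac{1}{A - 1} = 9 + \frac{1}{-1 + A}$)
$- h{\left(t{\left(-17 \right)},M{\left(s{\left(0 \right)},5 \right)} \right)} = - \left(-1\right) \frac{-8 + 9 \cdot 5}{-1 + 5} = - \left(-1\right) \frac{-8 + 45}{4} = - \left(-1\right) \frac{1}{4} \cdot 37 = - \frac{\left(-1\right) 37}{4} = \left(-1\right) \left(- \frac{37}{4}\right) = \frac{37}{4}$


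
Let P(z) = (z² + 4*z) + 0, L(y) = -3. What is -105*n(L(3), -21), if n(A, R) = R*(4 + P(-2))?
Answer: 0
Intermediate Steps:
P(z) = z² + 4*z
n(A, R) = 0 (n(A, R) = R*(4 - 2*(4 - 2)) = R*(4 - 2*2) = R*(4 - 4) = R*0 = 0)
-105*n(L(3), -21) = -105*0 = 0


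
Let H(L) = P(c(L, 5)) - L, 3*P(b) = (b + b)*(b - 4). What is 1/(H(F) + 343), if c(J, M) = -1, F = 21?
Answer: 3/976 ≈ 0.0030738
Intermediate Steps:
P(b) = 2*b*(-4 + b)/3 (P(b) = ((b + b)*(b - 4))/3 = ((2*b)*(-4 + b))/3 = (2*b*(-4 + b))/3 = 2*b*(-4 + b)/3)
H(L) = 10/3 - L (H(L) = (2/3)*(-1)*(-4 - 1) - L = (2/3)*(-1)*(-5) - L = 10/3 - L)
1/(H(F) + 343) = 1/((10/3 - 1*21) + 343) = 1/((10/3 - 21) + 343) = 1/(-53/3 + 343) = 1/(976/3) = 3/976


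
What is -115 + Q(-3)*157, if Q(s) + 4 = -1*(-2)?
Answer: -429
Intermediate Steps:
Q(s) = -2 (Q(s) = -4 - 1*(-2) = -4 + 2 = -2)
-115 + Q(-3)*157 = -115 - 2*157 = -115 - 314 = -429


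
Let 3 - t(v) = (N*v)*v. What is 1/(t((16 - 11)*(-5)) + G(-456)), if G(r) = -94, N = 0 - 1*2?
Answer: 1/1159 ≈ 0.00086281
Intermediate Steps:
N = -2 (N = 0 - 2 = -2)
t(v) = 3 + 2*v**2 (t(v) = 3 - (-2*v)*v = 3 - (-2)*v**2 = 3 + 2*v**2)
1/(t((16 - 11)*(-5)) + G(-456)) = 1/((3 + 2*((16 - 11)*(-5))**2) - 94) = 1/((3 + 2*(5*(-5))**2) - 94) = 1/((3 + 2*(-25)**2) - 94) = 1/((3 + 2*625) - 94) = 1/((3 + 1250) - 94) = 1/(1253 - 94) = 1/1159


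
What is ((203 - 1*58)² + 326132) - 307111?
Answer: 40046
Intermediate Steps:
((203 - 1*58)² + 326132) - 307111 = ((203 - 58)² + 326132) - 307111 = (145² + 326132) - 307111 = (21025 + 326132) - 307111 = 347157 - 307111 = 40046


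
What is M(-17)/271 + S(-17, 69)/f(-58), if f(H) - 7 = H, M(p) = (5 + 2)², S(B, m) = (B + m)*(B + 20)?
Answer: -13259/4607 ≈ -2.8780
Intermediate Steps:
S(B, m) = (20 + B)*(B + m) (S(B, m) = (B + m)*(20 + B) = (20 + B)*(B + m))
M(p) = 49 (M(p) = 7² = 49)
f(H) = 7 + H
M(-17)/271 + S(-17, 69)/f(-58) = 49/271 + ((-17)² + 20*(-17) + 20*69 - 17*69)/(7 - 58) = 49*(1/271) + (289 - 340 + 1380 - 1173)/(-51) = 49/271 + 156*(-1/51) = 49/271 - 52/17 = -13259/4607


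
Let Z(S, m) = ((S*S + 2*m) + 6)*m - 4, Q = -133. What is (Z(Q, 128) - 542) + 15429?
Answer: 2312611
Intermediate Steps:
Z(S, m) = -4 + m*(6 + S² + 2*m) (Z(S, m) = ((S² + 2*m) + 6)*m - 4 = (6 + S² + 2*m)*m - 4 = m*(6 + S² + 2*m) - 4 = -4 + m*(6 + S² + 2*m))
(Z(Q, 128) - 542) + 15429 = ((-4 + 2*128² + 6*128 + 128*(-133)²) - 542) + 15429 = ((-4 + 2*16384 + 768 + 128*17689) - 542) + 15429 = ((-4 + 32768 + 768 + 2264192) - 542) + 15429 = (2297724 - 542) + 15429 = 2297182 + 15429 = 2312611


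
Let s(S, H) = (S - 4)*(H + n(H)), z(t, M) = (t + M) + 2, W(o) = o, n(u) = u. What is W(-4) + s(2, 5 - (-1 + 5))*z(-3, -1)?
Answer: 4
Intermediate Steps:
z(t, M) = 2 + M + t (z(t, M) = (M + t) + 2 = 2 + M + t)
s(S, H) = 2*H*(-4 + S) (s(S, H) = (S - 4)*(H + H) = (-4 + S)*(2*H) = 2*H*(-4 + S))
W(-4) + s(2, 5 - (-1 + 5))*z(-3, -1) = -4 + (2*(5 - (-1 + 5))*(-4 + 2))*(2 - 1 - 3) = -4 + (2*(5 - 1*4)*(-2))*(-2) = -4 + (2*(5 - 4)*(-2))*(-2) = -4 + (2*1*(-2))*(-2) = -4 - 4*(-2) = -4 + 8 = 4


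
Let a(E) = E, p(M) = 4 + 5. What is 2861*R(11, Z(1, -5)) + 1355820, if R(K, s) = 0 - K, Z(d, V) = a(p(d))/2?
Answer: 1324349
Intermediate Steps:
p(M) = 9
Z(d, V) = 9/2
R(K, s) = -K
2861*R(11, Z(1, -5)) + 1355820 = 2861*(-1*11) + 1355820 = 2861*(-11) + 1355820 = -31471 + 1355820 = 1324349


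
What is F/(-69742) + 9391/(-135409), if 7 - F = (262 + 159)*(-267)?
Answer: -7938407224/4721847239 ≈ -1.6812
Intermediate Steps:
F = 112414 (F = 7 - (262 + 159)*(-267) = 7 - 421*(-267) = 7 - 1*(-112407) = 7 + 112407 = 112414)
F/(-69742) + 9391/(-135409) = 112414/(-69742) + 9391/(-135409) = 112414*(-1/69742) + 9391*(-1/135409) = -56207/34871 - 9391/135409 = -7938407224/4721847239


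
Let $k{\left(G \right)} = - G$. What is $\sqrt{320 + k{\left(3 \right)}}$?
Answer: $\sqrt{317} \approx 17.805$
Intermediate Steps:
$\sqrt{320 + k{\left(3 \right)}} = \sqrt{320 - 3} = \sqrt{317}$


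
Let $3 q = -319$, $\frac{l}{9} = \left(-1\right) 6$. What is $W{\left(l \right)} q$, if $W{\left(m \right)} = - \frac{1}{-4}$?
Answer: $- \frac{319}{12} \approx -26.583$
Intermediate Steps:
$l = -54$ ($l = 9 \left(\left(-1\right) 6\right) = 9 \left(-6\right) = -54$)
$q = - \frac{319}{3}$ ($q = \frac{1}{3} \left(-319\right) = - \frac{319}{3} \approx -106.33$)
$W{\left(m \right)} = \frac{1}{4}$ ($W{\left(m \right)} = \left(-1\right) \left(- \frac{1}{4}\right) = \frac{1}{4}$)
$W{\left(l \right)} q = \frac{1}{4} \left(- \frac{319}{3}\right) = - \frac{319}{12}$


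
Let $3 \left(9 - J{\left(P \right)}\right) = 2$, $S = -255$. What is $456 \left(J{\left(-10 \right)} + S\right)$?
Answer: $-112480$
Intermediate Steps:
$J{\left(P \right)} = \frac{25}{3}$ ($J{\left(P \right)} = 9 - \frac{2}{3} = \frac{25}{3}$)
$456 \left(J{\left(-10 \right)} + S\right) = 456 \left(\frac{25}{3} - 255\right) = 456 \left(- \frac{740}{3}\right) = -112480$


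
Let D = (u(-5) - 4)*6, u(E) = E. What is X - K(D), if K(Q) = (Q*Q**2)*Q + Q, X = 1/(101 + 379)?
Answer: -4081440959/480 ≈ -8.5030e+6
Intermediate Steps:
D = -54 (D = (-5 - 4)*6 = -9*6 = -54)
X = 1/480 ≈ 0.0020833
K(Q) = Q + Q**4 (K(Q) = Q**3*Q + Q = Q**4 + Q = Q + Q**4)
X - K(D) = 1/480 - (-54 + (-54)**4) = 1/480 - (-54 + 8503056) = 1/480 - 1*8503002 = 1/480 - 8503002 = -4081440959/480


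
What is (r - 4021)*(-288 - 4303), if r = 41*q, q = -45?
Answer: 26930806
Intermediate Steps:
r = -1845 (r = 41*(-45) = -1845)
(r - 4021)*(-288 - 4303) = (-1845 - 4021)*(-288 - 4303) = -5866*(-4591) = 26930806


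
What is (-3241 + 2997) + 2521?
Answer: 2277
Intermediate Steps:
(-3241 + 2997) + 2521 = -244 + 2521 = 2277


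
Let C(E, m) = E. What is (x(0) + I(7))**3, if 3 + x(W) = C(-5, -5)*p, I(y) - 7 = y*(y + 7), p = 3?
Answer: 658503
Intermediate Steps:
I(y) = 7 + y*(7 + y) (I(y) = 7 + y*(y + 7) = 7 + y*(7 + y))
x(W) = -18 (x(W) = -3 - 5*3 = -3 - 15 = -18)
(x(0) + I(7))**3 = (-18 + (7 + 7**2 + 7*7))**3 = (-18 + (7 + 49 + 49))**3 = (-18 + 105)**3 = 87**3 = 658503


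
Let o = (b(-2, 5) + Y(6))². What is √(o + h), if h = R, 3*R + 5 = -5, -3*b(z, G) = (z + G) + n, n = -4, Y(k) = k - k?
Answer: I*√29/3 ≈ 1.7951*I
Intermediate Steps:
Y(k) = 0
b(z, G) = 4/3 - G/3 - z/3 (b(z, G) = -((z + G) - 4)/3 = -((G + z) - 4)/3 = -(-4 + G + z)/3 = 4/3 - G/3 - z/3)
R = -10/3 (R = -5/3 + (⅓)*(-5) = -5/3 - 5/3 = -10/3 ≈ -3.3333)
h = -10/3 ≈ -3.3333
o = ⅑ (o = ((4/3 - ⅓*5 - ⅓*(-2)) + 0)² = ((4/3 - 5/3 + ⅔) + 0)² = (⅓ + 0)² = (⅓)² = ⅑ ≈ 0.11111)
√(o + h) = √(⅑ - 10/3) = √(-29/9) = I*√29/3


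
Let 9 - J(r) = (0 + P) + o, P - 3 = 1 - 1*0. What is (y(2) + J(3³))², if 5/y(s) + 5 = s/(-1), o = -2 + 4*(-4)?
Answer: 24336/49 ≈ 496.65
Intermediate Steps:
o = -18 (o = -2 - 16 = -18)
y(s) = 5/(-5 - s) (y(s) = 5/(-5 + s/(-1)) = 5/(-5 + s*(-1)) = 5/(-5 - s))
P = 4 (P = 3 + (1 - 1*0) = 3 + (1 + 0) = 3 + 1 = 4)
J(r) = 23 (J(r) = 9 - ((0 + 4) - 18) = 9 - (4 - 18) = 9 - 1*(-14) = 9 + 14 = 23)
(y(2) + J(3³))² = (-5/(5 + 2) + 23)² = (-5/7 + 23)² = (156/7)² = 24336/49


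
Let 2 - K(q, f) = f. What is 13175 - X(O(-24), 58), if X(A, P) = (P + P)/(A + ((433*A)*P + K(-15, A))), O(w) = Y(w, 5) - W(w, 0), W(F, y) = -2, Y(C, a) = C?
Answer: 3639633333/276253 ≈ 13175.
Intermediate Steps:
K(q, f) = 2 - f
O(w) = 2 + w (O(w) = w - 1*(-2) = w + 2 = 2 + w)
X(A, P) = 2*P/(2 + 433*A*P) (X(A, P) = (P + P)/(A + ((433*A)*P + (2 - A))) = (2*P)/(A + (433*A*P + (2 - A))) = (2*P)/(A + (2 - A + 433*A*P)) = (2*P)/(2 + 433*A*P) = 2*P/(2 + 433*A*P))
13175 - X(O(-24), 58) = 13175 - 2*58/(2 + 433*(2 - 24)*58) = 13175 - 2*58/(2 + 433*(-22)*58) = 13175 - 2*58/(2 - 552508) = 13175 - 2*58/(-552506) = 13175 - 2*58*(-1)/552506 = 13175 - 1*(-58/276253) = 13175 + 58/276253 = 3639633333/276253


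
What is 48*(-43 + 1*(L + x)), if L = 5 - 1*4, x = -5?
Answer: -2256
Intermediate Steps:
L = 1 (L = 5 - 4 = 1)
48*(-43 + 1*(L + x)) = 48*(-43 + 1*(1 - 5)) = 48*(-43 + 1*(-4)) = 48*(-43 - 4) = 48*(-47) = -2256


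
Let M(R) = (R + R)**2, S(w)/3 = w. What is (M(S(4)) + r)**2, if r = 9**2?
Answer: 431649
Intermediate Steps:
S(w) = 3*w
M(R) = 4*R**2 (M(R) = (2*R)**2 = 4*R**2)
r = 81
(M(S(4)) + r)**2 = (4*(3*4)**2 + 81)**2 = (4*12**2 + 81)**2 = (4*144 + 81)**2 = (576 + 81)**2 = 657**2 = 431649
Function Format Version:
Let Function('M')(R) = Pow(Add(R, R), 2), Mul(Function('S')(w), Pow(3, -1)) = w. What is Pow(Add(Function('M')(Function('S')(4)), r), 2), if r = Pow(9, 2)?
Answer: 431649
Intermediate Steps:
Function('S')(w) = Mul(3, w)
Function('M')(R) = Mul(4, Pow(R, 2)) (Function('M')(R) = Pow(Mul(2, R), 2) = Mul(4, Pow(R, 2)))
r = 81
Pow(Add(Function('M')(Function('S')(4)), r), 2) = Pow(Add(Mul(4, Pow(Mul(3, 4), 2)), 81), 2) = Pow(Add(Mul(4, Pow(12, 2)), 81), 2) = Pow(Add(Mul(4, 144), 81), 2) = Pow(Add(576, 81), 2) = Pow(657, 2) = 431649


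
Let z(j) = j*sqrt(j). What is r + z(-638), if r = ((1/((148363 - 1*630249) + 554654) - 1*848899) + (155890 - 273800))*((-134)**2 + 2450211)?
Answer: -173642353954018937/72768 - 638*I*sqrt(638) ≈ -2.3862e+12 - 16115.0*I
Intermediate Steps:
z(j) = j**(3/2)
r = -173642353954018937/72768 (r = ((1/((148363 - 630249) + 554654) - 848899) - 117910)*(17956 + 2450211) = ((1/(-481886 + 554654) - 848899) - 117910)*2468167 = ((1/72768 - 848899) - 117910)*2468167 = (-61772682431/72768 - 117910)*2468167 = -70352757311/72768*2468167 = -173642353954018937/72768 ≈ -2.3862e+12)
r + z(-638) = -173642353954018937/72768 + (-638)**(3/2) = -173642353954018937/72768 - 638*I*sqrt(638)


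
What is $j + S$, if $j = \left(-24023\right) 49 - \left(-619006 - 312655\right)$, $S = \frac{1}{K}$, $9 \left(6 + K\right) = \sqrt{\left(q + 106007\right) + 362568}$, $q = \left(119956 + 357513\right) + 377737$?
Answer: $- \frac{324227447604}{1320865} + \frac{9 \sqrt{1323781}}{1320865} \approx -2.4547 \cdot 10^{5}$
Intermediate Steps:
$q = 855206$ ($q = 477469 + 377737 = 855206$)
$K = -6 + \frac{\sqrt{1323781}}{9}$ ($K = -6 + \frac{\sqrt{\left(855206 + 106007\right) + 362568}}{9} = -6 + \frac{\sqrt{961213 + 362568}}{9} = -6 + \frac{\sqrt{1323781}}{9} \approx 121.84$)
$S = \frac{1}{-6 + \frac{\sqrt{1323781}}{9}} \approx 0.0082075$
$j = -245466$ ($j = -1177127 - -931661 = -1177127 + 931661 = -245466$)
$j + S = -245466 + \left(\frac{486}{1320865} + \frac{9 \sqrt{1323781}}{1320865}\right) = - \frac{324227447604}{1320865} + \frac{9 \sqrt{1323781}}{1320865}$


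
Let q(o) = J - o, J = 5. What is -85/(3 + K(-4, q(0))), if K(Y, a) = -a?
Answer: 85/2 ≈ 42.500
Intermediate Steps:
q(o) = 5 - o
-85/(3 + K(-4, q(0))) = -85/(3 - (5 - 1*0)) = -85/(3 - (5 + 0)) = -85/(3 - 1*5) = -85/(3 - 5) = -85/(-2) = -1/2*(-85) = 85/2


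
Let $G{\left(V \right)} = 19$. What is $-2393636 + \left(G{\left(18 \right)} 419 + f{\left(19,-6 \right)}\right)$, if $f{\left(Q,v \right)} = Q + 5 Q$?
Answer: $-2385561$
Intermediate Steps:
$f{\left(Q,v \right)} = 6 Q$
$-2393636 + \left(G{\left(18 \right)} 419 + f{\left(19,-6 \right)}\right) = -2393636 + \left(19 \cdot 419 + 6 \cdot 19\right) = -2393636 + \left(7961 + 114\right) = -2393636 + 8075 = -2385561$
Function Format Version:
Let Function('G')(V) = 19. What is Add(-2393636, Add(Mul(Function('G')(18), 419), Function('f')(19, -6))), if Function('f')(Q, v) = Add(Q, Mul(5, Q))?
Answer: -2385561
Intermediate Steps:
Function('f')(Q, v) = Mul(6, Q)
Add(-2393636, Add(Mul(Function('G')(18), 419), Function('f')(19, -6))) = Add(-2393636, Add(Mul(19, 419), Mul(6, 19))) = Add(-2393636, Add(7961, 114)) = Add(-2393636, 8075) = -2385561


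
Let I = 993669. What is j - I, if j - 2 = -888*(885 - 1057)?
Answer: -840931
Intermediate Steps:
j = 152738 (j = 2 - 888*(885 - 1057) = 2 - 888*(-172) = 2 + 152736 = 152738)
j - I = 152738 - 1*993669 = 152738 - 993669 = -840931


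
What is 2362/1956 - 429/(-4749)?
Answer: 2009377/1548174 ≈ 1.2979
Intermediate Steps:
2362/1956 - 429/(-4749) = 2362*(1/1956) - 429*(-1/4749) = 1181/978 + 143/1583 = 2009377/1548174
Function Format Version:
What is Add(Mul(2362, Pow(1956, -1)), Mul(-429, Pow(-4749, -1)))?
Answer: Rational(2009377, 1548174) ≈ 1.2979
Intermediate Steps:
Add(Mul(2362, Pow(1956, -1)), Mul(-429, Pow(-4749, -1))) = Add(Mul(2362, Rational(1, 1956)), Mul(-429, Rational(-1, 4749))) = Add(Rational(1181, 978), Rational(143, 1583)) = Rational(2009377, 1548174)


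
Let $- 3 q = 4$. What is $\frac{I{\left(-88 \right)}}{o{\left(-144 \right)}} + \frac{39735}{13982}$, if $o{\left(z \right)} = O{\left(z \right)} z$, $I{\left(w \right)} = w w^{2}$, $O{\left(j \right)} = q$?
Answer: $- \frac{148761131}{41946} \approx -3546.5$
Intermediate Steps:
$q = - \frac{4}{3}$ ($q = \left(- \frac{1}{3}\right) 4 = - \frac{4}{3} \approx -1.3333$)
$O{\left(j \right)} = - \frac{4}{3}$
$I{\left(w \right)} = w^{3}$
$o{\left(z \right)} = - \frac{4 z}{3}$
$\frac{I{\left(-88 \right)}}{o{\left(-144 \right)}} + \frac{39735}{13982} = \frac{\left(-88\right)^{3}}{\left(- \frac{4}{3}\right) \left(-144\right)} + \frac{39735}{13982} = - \frac{681472}{192} + 39735 \cdot \frac{1}{13982} = \left(-681472\right) \frac{1}{192} + \frac{39735}{13982} = - \frac{10648}{3} + \frac{39735}{13982} = - \frac{148761131}{41946}$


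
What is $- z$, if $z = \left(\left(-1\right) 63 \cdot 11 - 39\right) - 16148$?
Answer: $16880$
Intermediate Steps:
$z = -16880$ ($z = \left(\left(-63\right) 11 - 39\right) - 16148 = \left(-693 - 39\right) - 16148 = -732 - 16148 = -16880$)
$- z = \left(-1\right) \left(-16880\right) = 16880$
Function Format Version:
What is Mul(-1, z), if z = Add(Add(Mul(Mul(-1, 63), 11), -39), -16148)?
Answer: 16880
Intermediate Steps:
z = -16880 (z = Add(Add(Mul(-63, 11), -39), -16148) = Add(Add(-693, -39), -16148) = Add(-732, -16148) = -16880)
Mul(-1, z) = Mul(-1, -16880) = 16880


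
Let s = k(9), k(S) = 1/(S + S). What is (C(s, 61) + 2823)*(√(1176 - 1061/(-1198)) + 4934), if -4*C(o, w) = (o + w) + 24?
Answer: 497655575/36 + 201725*√1689070982/86256 ≈ 1.3920e+7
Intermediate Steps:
k(S) = 1/(2*S)
s = 1/18 (s = (½)/9 = (½)*(⅑) = 1/18 ≈ 0.055556)
C(o, w) = -6 - o/4 - w/4 (C(o, w) = -((o + w) + 24)/4 = -(24 + o + w)/4 = -6 - o/4 - w/4)
(C(s, 61) + 2823)*(√(1176 - 1061/(-1198)) + 4934) = ((-6 - ¼*1/18 - ¼*61) + 2823)*(√(1176 - 1061/(-1198)) + 4934) = ((-6 - 1/72 - 61/4) + 2823)*(√(1176 - 1061*(-1/1198)) + 4934) = (-1531/72 + 2823)*(√(1176 + 1061/1198) + 4934) = 201725*(√(1409909/1198) + 4934)/72 = 201725*(√1689070982/1198 + 4934)/72 = 201725*(4934 + √1689070982/1198)/72 = 497655575/36 + 201725*√1689070982/86256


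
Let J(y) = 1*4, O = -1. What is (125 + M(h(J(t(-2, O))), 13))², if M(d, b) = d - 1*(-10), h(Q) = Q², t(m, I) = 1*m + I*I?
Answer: 22801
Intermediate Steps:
t(m, I) = m + I²
J(y) = 4
M(d, b) = 10 + d (M(d, b) = d + 10 = 10 + d)
(125 + M(h(J(t(-2, O))), 13))² = (125 + (10 + 4²))² = (125 + (10 + 16))² = (125 + 26)² = 151² = 22801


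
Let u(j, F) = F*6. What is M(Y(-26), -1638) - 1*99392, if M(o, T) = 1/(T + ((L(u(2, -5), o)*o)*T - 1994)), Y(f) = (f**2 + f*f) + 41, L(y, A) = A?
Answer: -315913406270849/3178459094 ≈ -99392.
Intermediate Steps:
u(j, F) = 6*F
Y(f) = 41 + 2*f**2 (Y(f) = (f**2 + f**2) + 41 = 2*f**2 + 41 = 41 + 2*f**2)
M(o, T) = 1/(-1994 + T + T*o**2) (M(o, T) = 1/(T + ((o*o)*T - 1994)) = 1/(T + (o**2*T - 1994)) = 1/(T + (T*o**2 - 1994)) = 1/(T + (-1994 + T*o**2)) = 1/(-1994 + T + T*o**2))
M(Y(-26), -1638) - 1*99392 = 1/(-1994 - 1638 - 1638*(41 + 2*(-26)**2)**2) - 1*99392 = 1/(-1994 - 1638 - 1638*(41 + 2*676)**2) - 99392 = 1/(-1994 - 1638 - 1638*(41 + 1352)**2) - 99392 = 1/(-1994 - 1638 - 1638*1393**2) - 99392 = 1/(-1994 - 1638 - 1638*1940449) - 99392 = 1/(-1994 - 1638 - 3178455462) - 99392 = 1/(-3178459094) - 99392 = -1/3178459094 - 99392 = -315913406270849/3178459094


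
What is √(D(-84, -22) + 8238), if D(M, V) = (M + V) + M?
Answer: 4*√503 ≈ 89.711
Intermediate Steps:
D(M, V) = V + 2*M
√(D(-84, -22) + 8238) = √((-22 + 2*(-84)) + 8238) = √((-22 - 168) + 8238) = √(-190 + 8238) = √8048 = 4*√503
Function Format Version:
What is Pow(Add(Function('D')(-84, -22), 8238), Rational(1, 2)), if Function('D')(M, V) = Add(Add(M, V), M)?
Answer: Mul(4, Pow(503, Rational(1, 2))) ≈ 89.711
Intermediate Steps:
Function('D')(M, V) = Add(V, Mul(2, M))
Pow(Add(Function('D')(-84, -22), 8238), Rational(1, 2)) = Pow(Add(Add(-22, Mul(2, -84)), 8238), Rational(1, 2)) = Pow(Add(Add(-22, -168), 8238), Rational(1, 2)) = Pow(Add(-190, 8238), Rational(1, 2)) = Pow(8048, Rational(1, 2)) = Mul(4, Pow(503, Rational(1, 2)))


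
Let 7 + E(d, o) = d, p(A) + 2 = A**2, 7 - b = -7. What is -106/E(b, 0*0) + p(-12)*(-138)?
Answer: -137278/7 ≈ -19611.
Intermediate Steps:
b = 14 (b = 7 - 1*(-7) = 7 + 7 = 14)
p(A) = -2 + A**2
E(d, o) = -7 + d
-106/E(b, 0*0) + p(-12)*(-138) = -106/(-7 + 14) + (-2 + (-12)**2)*(-138) = -106/7 + (-2 + 144)*(-138) = -106*1/7 + 142*(-138) = -106/7 - 19596 = -137278/7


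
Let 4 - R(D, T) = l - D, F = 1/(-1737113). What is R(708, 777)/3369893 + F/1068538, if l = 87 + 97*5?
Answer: 259863971741267/6255098504851945042 ≈ 4.1544e-5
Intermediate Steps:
F = -1/1737113 ≈ -5.7567e-7
l = 572 (l = 87 + 485 = 572)
R(D, T) = -568 + D (R(D, T) = 4 - (572 - D) = 4 + (-572 + D) = -568 + D)
R(708, 777)/3369893 + F/1068538 = (-568 + 708)/3369893 - 1/1737113/1068538 = 140*(1/3369893) - 1/1737113*1/1068538 = 140/3369893 - 1/1856171250794 = 259863971741267/6255098504851945042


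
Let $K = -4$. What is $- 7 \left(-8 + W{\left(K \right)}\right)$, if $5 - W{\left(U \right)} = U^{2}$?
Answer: $133$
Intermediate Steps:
$W{\left(U \right)} = 5 - U^{2}$
$- 7 \left(-8 + W{\left(K \right)}\right) = - 7 \left(-8 + \left(5 - \left(-4\right)^{2}\right)\right) = - 7 \left(-8 + \left(5 - 16\right)\right) = - 7 \left(-8 - 11\right) = \left(-7\right) \left(-19\right) = 133$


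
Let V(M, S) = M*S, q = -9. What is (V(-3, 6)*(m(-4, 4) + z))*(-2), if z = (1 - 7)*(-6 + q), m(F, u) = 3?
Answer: 3348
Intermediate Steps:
z = 90 (z = (1 - 7)*(-6 - 9) = -6*(-15) = 90)
(V(-3, 6)*(m(-4, 4) + z))*(-2) = ((-3*6)*(3 + 90))*(-2) = -18*93*(-2) = -1674*(-2) = 3348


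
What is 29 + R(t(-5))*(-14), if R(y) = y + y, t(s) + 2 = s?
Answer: 225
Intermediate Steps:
t(s) = -2 + s
R(y) = 2*y
29 + R(t(-5))*(-14) = 29 + (2*(-2 - 5))*(-14) = 29 + (2*(-7))*(-14) = 29 - 14*(-14) = 29 + 196 = 225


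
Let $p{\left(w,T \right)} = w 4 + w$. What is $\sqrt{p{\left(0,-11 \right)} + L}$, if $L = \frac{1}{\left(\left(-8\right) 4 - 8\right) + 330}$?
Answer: $\frac{\sqrt{290}}{290} \approx 0.058722$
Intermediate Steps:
$p{\left(w,T \right)} = 5 w$ ($p{\left(w,T \right)} = 4 w + w = 5 w$)
$L = \frac{1}{290}$ ($L = \frac{1}{\left(-32 - 8\right) + 330} = \frac{1}{-40 + 330} = \frac{1}{290} \approx 0.0034483$)
$\sqrt{p{\left(0,-11 \right)} + L} = \sqrt{5 \cdot 0 + \frac{1}{290}} = \sqrt{0 + \frac{1}{290}} = \sqrt{\frac{1}{290}} = \frac{\sqrt{290}}{290}$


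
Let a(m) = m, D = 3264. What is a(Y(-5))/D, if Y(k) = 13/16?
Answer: 13/52224 ≈ 0.00024893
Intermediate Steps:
Y(k) = 13/16 (Y(k) = 13*(1/16) = 13/16)
a(Y(-5))/D = (13/16)/3264 = (13/16)*(1/3264) = 13/52224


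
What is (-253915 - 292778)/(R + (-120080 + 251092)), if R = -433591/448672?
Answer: -245285841696/58780982473 ≈ -4.1729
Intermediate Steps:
R = -433591/448672 (R = -433591*1/448672 = -433591/448672 ≈ -0.96639)
(-253915 - 292778)/(R + (-120080 + 251092)) = (-253915 - 292778)/(-433591/448672 + (-120080 + 251092)) = -546693/(-433591/448672 + 131012) = -546693/58780982473/448672 = -546693*448672/58780982473 = -245285841696/58780982473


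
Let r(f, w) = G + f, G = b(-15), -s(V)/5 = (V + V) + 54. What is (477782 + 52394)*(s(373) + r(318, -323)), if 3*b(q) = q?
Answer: -1954758912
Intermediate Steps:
s(V) = -270 - 10*V (s(V) = -5*((V + V) + 54) = -5*(2*V + 54) = -5*(54 + 2*V) = -270 - 10*V)
b(q) = q/3
G = -5 (G = (1/3)*(-15) = -5)
r(f, w) = -5 + f
(477782 + 52394)*(s(373) + r(318, -323)) = (477782 + 52394)*((-270 - 10*373) + (-5 + 318)) = 530176*((-270 - 3730) + 313) = 530176*(-4000 + 313) = 530176*(-3687) = -1954758912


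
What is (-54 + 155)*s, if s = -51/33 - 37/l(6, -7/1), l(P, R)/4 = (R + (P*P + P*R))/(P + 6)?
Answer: 101000/143 ≈ 706.29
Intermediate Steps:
l(P, R) = 4*(R + P² + P*R)/(6 + P) (l(P, R) = 4*((R + (P*P + P*R))/(P + 6)) = 4*((R + (P² + P*R))/(6 + P)) = 4*((R + P² + P*R)/(6 + P)) = 4*(R + P² + P*R)/(6 + P))
s = 1000/143 (s = -51/33 - 37*(6 + 6)/(4*(-7/1 + 6² + 6*(-7/1))) = -51*1/33 - 37*3/(-7*1 + 36 + 6*(-7*1)) = -17/11 - 37*3/(-7 + 36 + 6*(-7)) = -17/11 - 37*3/(-7 + 36 - 42) = -17/11 - 37/(4*(1/12)*(-13)) = -17/11 - 37/(-13/3) = -17/11 - 37*(-3/13) = -17/11 + 111/13 = 1000/143 ≈ 6.9930)
(-54 + 155)*s = (-54 + 155)*(1000/143) = 101*(1000/143) = 101000/143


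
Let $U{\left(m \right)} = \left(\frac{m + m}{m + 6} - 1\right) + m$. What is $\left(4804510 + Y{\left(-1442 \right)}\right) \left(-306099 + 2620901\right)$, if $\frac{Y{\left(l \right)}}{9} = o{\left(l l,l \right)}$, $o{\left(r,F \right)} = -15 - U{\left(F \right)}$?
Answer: $\frac{4003279849294138}{359} \approx 1.1151 \cdot 10^{13}$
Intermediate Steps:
$U{\left(m \right)} = -1 + m + \frac{2 m}{6 + m}$ ($U{\left(m \right)} = \left(\frac{2 m}{6 + m} - 1\right) + m = \left(-1 + \frac{2 m}{6 + m}\right) + m = -1 + m + \frac{2 m}{6 + m}$)
$o{\left(r,F \right)} = -15 - \frac{-6 + F^{2} + 7 F}{6 + F}$
$Y{\left(l \right)} = \frac{9 \left(-84 - l^{2} - 22 l\right)}{6 + l}$ ($Y{\left(l \right)} = 9 \frac{-84 - l^{2} - 22 l}{6 + l} = \frac{9 \left(-84 - l^{2} - 22 l\right)}{6 + l}$)
$\left(4804510 + Y{\left(-1442 \right)}\right) \left(-306099 + 2620901\right) = \left(4804510 + \frac{9 \left(-84 - \left(-1442\right)^{2} - -31724\right)}{6 - 1442}\right) \left(-306099 + 2620901\right) = \left(4804510 + \frac{9 \left(-84 - 2079364 + 31724\right)}{-1436}\right) 2314802 = \left(4804510 + 9 \left(- \frac{1}{1436}\right) \left(-84 - 2079364 + 31724\right)\right) 2314802 = \left(4804510 + 9 \left(- \frac{1}{1436}\right) \left(-2047724\right)\right) 2314802 = \left(4804510 + \frac{4607379}{359}\right) 2314802 = \frac{1729426469}{359} \cdot 2314802 = \frac{4003279849294138}{359}$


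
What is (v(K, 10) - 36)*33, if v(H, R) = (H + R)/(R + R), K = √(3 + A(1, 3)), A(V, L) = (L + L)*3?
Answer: -2343/2 + 33*√21/20 ≈ -1163.9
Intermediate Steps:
A(V, L) = 6*L (A(V, L) = (2*L)*3 = 6*L)
K = √21 (K = √(3 + 6*3) = √(3 + 18) = √21 ≈ 4.5826)
v(H, R) = (H + R)/(2*R) (v(H, R) = (H + R)/((2*R)) = (H + R)*(1/(2*R)) = (H + R)/(2*R))
(v(K, 10) - 36)*33 = ((½)*(√21 + 10)/10 - 36)*33 = ((½)*(⅒)*(10 + √21) - 36)*33 = ((½ + √21/20) - 36)*33 = (-71/2 + √21/20)*33 = -2343/2 + 33*√21/20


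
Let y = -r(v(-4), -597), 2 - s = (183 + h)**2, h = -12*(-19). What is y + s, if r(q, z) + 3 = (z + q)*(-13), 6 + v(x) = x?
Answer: -176807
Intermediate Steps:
h = 228
v(x) = -6 + x
r(q, z) = -3 - 13*q - 13*z (r(q, z) = -3 + (z + q)*(-13) = -3 + (q + z)*(-13) = -3 + (-13*q - 13*z) = -3 - 13*q - 13*z)
s = -168919 (s = 2 - (183 + 228)**2 = 2 - 1*411**2 = 2 - 1*168921 = 2 - 168921 = -168919)
y = -7888 (y = -(-3 - 13*(-6 - 4) - 13*(-597)) = -(-3 - 13*(-10) + 7761) = -(-3 + 130 + 7761) = -1*7888 = -7888)
y + s = -7888 - 168919 = -176807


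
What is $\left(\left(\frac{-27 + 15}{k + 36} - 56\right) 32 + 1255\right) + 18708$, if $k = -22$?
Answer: $\frac{127005}{7} \approx 18144.0$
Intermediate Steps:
$\left(\left(\frac{-27 + 15}{k + 36} - 56\right) 32 + 1255\right) + 18708 = \left(\left(\frac{-27 + 15}{-22 + 36} - 56\right) 32 + 1255\right) + 18708 = \left(\left(- \frac{12}{14} - 56\right) 32 + 1255\right) + 18708 = \left(\left(\left(-12\right) \frac{1}{14} - 56\right) 32 + 1255\right) + 18708 = \left(\left(- \frac{6}{7} - 56\right) 32 + 1255\right) + 18708 = \left(\left(- \frac{398}{7}\right) 32 + 1255\right) + 18708 = \left(- \frac{12736}{7} + 1255\right) + 18708 = - \frac{3951}{7} + 18708 = \frac{127005}{7}$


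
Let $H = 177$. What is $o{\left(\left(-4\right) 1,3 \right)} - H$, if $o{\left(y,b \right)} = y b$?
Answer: $-189$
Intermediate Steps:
$o{\left(y,b \right)} = b y$
$o{\left(\left(-4\right) 1,3 \right)} - H = 3 \left(\left(-4\right) 1\right) - 177 = 3 \left(-4\right) - 177 = -12 - 177 = -189$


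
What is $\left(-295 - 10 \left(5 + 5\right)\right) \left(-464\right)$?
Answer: $183280$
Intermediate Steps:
$\left(-295 - 10 \left(5 + 5\right)\right) \left(-464\right) = \left(-295 - 100\right) \left(-464\right) = \left(-395\right) \left(-464\right) = 183280$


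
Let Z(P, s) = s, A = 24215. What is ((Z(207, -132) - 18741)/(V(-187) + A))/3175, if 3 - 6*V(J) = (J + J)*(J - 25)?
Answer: -113238/209565875 ≈ -0.00054035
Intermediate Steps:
V(J) = 1/2 - J*(-25 + J)/3 (V(J) = 1/2 - (J + J)*(J - 25)/6 = 1/2 - 2*J*(-25 + J)/6 = 1/2 - J*(-25 + J)/3)
((Z(207, -132) - 18741)/(V(-187) + A))/3175 = ((-132 - 18741)/((1/2 - 1/3*(-187)**2 + (25/3)*(-187)) + 24215))/3175 = -18873/((1/2 - 1/3*34969 - 4675/3) + 24215)*(1/3175) = -18873/((1/2 - 34969/3 - 4675/3) + 24215)*(1/3175) = -18873/(-79285/6 + 24215)*(1/3175) = -18873/66005/6*(1/3175) = -18873*6/66005*(1/3175) = -113238/66005*1/3175 = -113238/209565875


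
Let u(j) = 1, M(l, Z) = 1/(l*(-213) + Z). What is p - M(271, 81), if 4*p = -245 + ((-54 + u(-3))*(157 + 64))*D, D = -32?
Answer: 10795510793/115284 ≈ 93643.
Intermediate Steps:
M(l, Z) = 1/(Z - 213*l) (M(l, Z) = 1/(-213*l + Z) = 1/(Z - 213*l))
p = 374571/4 (p = (-245 + ((-54 + 1)*(157 + 64))*(-32))/4 = (-245 - 53*221*(-32))/4 = (-245 - 11713*(-32))/4 = (-245 + 374816)/4 = (¼)*374571 = 374571/4 ≈ 93643.)
p - M(271, 81) = 374571/4 - 1/(81 - 213*271) = 374571/4 - 1/(81 - 57723) = 374571/4 - 1/(-57642) = 374571/4 - 1*(-1/57642) = 374571/4 + 1/57642 = 10795510793/115284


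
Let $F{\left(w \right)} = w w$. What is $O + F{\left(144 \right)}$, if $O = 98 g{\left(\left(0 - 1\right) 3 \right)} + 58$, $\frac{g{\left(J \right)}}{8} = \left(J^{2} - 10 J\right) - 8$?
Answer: $45098$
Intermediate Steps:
$F{\left(w \right)} = w^{2}$
$g{\left(J \right)} = -64 - 80 J + 8 J^{2}$ ($g{\left(J \right)} = 8 \left(\left(J^{2} - 10 J\right) - 8\right) = 8 \left(-8 + J^{2} - 10 J\right) = -64 - 80 J + 8 J^{2}$)
$O = 24362$ ($O = 98 \left(-64 - 80 \left(0 - 1\right) 3 + 8 \left(\left(0 - 1\right) 3\right)^{2}\right) + 58 = 98 \left(-64 - 80 \left(\left(-1\right) 3\right) + 8 \left(\left(-1\right) 3\right)^{2}\right) + 58 = 98 \left(-64 - -240 + 8 \left(-3\right)^{2}\right) + 58 = 98 \left(-64 + 240 + 8 \cdot 9\right) + 58 = 98 \left(-64 + 240 + 72\right) + 58 = 98 \cdot 248 + 58 = 24304 + 58 = 24362$)
$O + F{\left(144 \right)} = 24362 + 144^{2} = 24362 + 20736 = 45098$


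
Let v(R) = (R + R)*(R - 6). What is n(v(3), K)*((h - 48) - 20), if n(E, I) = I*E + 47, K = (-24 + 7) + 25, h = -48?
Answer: 11252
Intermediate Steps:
v(R) = 2*R*(-6 + R) (v(R) = (2*R)*(-6 + R) = 2*R*(-6 + R))
K = 8 (K = -17 + 25 = 8)
n(E, I) = 47 + E*I (n(E, I) = E*I + 47 = 47 + E*I)
n(v(3), K)*((h - 48) - 20) = (47 + (2*3*(-6 + 3))*8)*((-48 - 48) - 20) = (47 + (2*3*(-3))*8)*(-96 - 20) = (47 - 18*8)*(-116) = (47 - 144)*(-116) = -97*(-116) = 11252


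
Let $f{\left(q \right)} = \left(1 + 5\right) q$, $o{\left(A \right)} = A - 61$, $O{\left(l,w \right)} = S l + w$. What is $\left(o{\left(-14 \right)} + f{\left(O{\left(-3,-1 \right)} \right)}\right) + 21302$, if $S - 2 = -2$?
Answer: $21221$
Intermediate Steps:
$S = 0$ ($S = 2 - 2 = 0$)
$O{\left(l,w \right)} = w$ ($O{\left(l,w \right)} = 0 l + w = 0 + w = w$)
$o{\left(A \right)} = -61 + A$ ($o{\left(A \right)} = A - 61 = -61 + A$)
$f{\left(q \right)} = 6 q$
$\left(o{\left(-14 \right)} + f{\left(O{\left(-3,-1 \right)} \right)}\right) + 21302 = \left(\left(-61 - 14\right) + 6 \left(-1\right)\right) + 21302 = \left(-75 - 6\right) + 21302 = -81 + 21302 = 21221$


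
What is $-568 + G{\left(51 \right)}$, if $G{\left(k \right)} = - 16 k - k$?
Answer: $-1435$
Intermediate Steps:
$G{\left(k \right)} = - 17 k$
$-568 + G{\left(51 \right)} = -568 - 867 = -1435$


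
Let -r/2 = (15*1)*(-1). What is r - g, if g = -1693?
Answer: 1723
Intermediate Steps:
r = 30 (r = -2*15*1*(-1) = -30*(-1) = -2*(-15) = 30)
r - g = 30 - 1*(-1693) = 30 + 1693 = 1723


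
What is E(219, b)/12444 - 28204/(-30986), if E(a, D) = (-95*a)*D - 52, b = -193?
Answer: 62384729597/192794892 ≈ 323.58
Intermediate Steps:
E(a, D) = -52 - 95*D*a (E(a, D) = -95*D*a - 52 = -52 - 95*D*a)
E(219, b)/12444 - 28204/(-30986) = (-52 - 95*(-193)*219)/12444 - 28204/(-30986) = (-52 + 4015365)*(1/12444) - 28204*(-1/30986) = 4015313*(1/12444) + 14102/15493 = 4015313/12444 + 14102/15493 = 62384729597/192794892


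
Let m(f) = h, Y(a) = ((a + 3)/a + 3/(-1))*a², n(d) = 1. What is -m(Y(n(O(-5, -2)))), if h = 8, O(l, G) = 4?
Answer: -8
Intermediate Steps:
Y(a) = a²*(-3 + (3 + a)/a) (Y(a) = ((3 + a)/a + 3*(-1))*a² = ((3 + a)/a - 3)*a² = (-3 + (3 + a)/a)*a² = a²*(-3 + (3 + a)/a))
m(f) = 8
-m(Y(n(O(-5, -2)))) = -1*8 = -8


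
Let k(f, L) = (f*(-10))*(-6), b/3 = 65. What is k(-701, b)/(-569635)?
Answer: 8412/113927 ≈ 0.073837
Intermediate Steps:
b = 195 (b = 3*65 = 195)
k(f, L) = 60*f (k(f, L) = -10*f*(-6) = 60*f)
k(-701, b)/(-569635) = (60*(-701))/(-569635) = -42060*(-1/569635) = 8412/113927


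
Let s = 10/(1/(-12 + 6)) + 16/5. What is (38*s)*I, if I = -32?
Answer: 345344/5 ≈ 69069.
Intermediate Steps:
s = -284/5 (s = 10/(1/(-6)) + 16*(1/5) = 10/(-1/6) + 16/5 = 10*(-6) + 16/5 = -60 + 16/5 = -284/5 ≈ -56.800)
(38*s)*I = (38*(-284/5))*(-32) = -10792/5*(-32) = 345344/5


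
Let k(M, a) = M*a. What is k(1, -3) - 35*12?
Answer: -423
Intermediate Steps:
k(1, -3) - 35*12 = 1*(-3) - 35*12 = -3 - 420 = -423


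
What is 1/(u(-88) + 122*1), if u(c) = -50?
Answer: 1/72 ≈ 0.013889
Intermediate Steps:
1/(u(-88) + 122*1) = 1/(-50 + 122*1) = 1/(-50 + 122) = 1/72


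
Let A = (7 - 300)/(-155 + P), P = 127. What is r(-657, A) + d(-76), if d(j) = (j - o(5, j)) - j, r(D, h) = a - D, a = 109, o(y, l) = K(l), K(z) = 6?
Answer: 760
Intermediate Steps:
A = 293/28 (A = (7 - 300)/(-155 + 127) = -293/(-28) = -293*(-1/28) = 293/28 ≈ 10.464)
o(y, l) = 6
r(D, h) = 109 - D
d(j) = -6 (d(j) = (j - 1*6) - j = (j - 6) - j = (-6 + j) - j = -6)
r(-657, A) + d(-76) = (109 - 1*(-657)) - 6 = (109 + 657) - 6 = 766 - 6 = 760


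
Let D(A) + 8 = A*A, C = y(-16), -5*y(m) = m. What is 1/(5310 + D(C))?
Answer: 25/132806 ≈ 0.00018824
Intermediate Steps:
y(m) = -m/5
C = 16/5 (C = -⅕*(-16) = 16/5 ≈ 3.2000)
D(A) = -8 + A² (D(A) = -8 + A*A = -8 + A²)
1/(5310 + D(C)) = 1/(5310 + (-8 + (16/5)²)) = 1/(5310 + (-8 + 256/25)) = 1/(5310 + 56/25) = 1/(132806/25) = 25/132806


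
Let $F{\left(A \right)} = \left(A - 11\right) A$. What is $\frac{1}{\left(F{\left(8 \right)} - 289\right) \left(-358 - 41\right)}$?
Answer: $\frac{1}{124887} \approx 8.0072 \cdot 10^{-6}$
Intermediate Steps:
$F{\left(A \right)} = A \left(-11 + A\right)$ ($F{\left(A \right)} = \left(A - 11\right) A = \left(-11 + A\right) A = A \left(-11 + A\right)$)
$\frac{1}{\left(F{\left(8 \right)} - 289\right) \left(-358 - 41\right)} = \frac{1}{\left(8 \left(-11 + 8\right) - 289\right) \left(-358 - 41\right)} = \frac{1}{\left(8 \left(-3\right) - 289\right) \left(-399\right)} = \frac{1}{\left(-24 - 289\right) \left(-399\right)} = \frac{1}{\left(-313\right) \left(-399\right)} = \frac{1}{124887}$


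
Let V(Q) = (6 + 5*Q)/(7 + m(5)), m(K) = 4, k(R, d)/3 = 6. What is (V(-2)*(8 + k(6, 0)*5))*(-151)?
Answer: 59192/11 ≈ 5381.1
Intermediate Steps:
k(R, d) = 18 (k(R, d) = 3*6 = 18)
V(Q) = 6/11 + 5*Q/11 (V(Q) = (6 + 5*Q)/(7 + 4) = (6 + 5*Q)/11 = (6 + 5*Q)*(1/11) = 6/11 + 5*Q/11)
(V(-2)*(8 + k(6, 0)*5))*(-151) = ((6/11 + (5/11)*(-2))*(8 + 18*5))*(-151) = ((6/11 - 10/11)*(8 + 90))*(-151) = -4/11*98*(-151) = -392/11*(-151) = 59192/11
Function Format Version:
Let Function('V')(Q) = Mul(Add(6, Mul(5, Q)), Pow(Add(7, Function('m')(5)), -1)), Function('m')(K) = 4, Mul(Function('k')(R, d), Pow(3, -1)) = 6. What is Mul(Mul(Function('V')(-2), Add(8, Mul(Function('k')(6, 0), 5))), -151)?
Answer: Rational(59192, 11) ≈ 5381.1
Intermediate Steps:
Function('k')(R, d) = 18 (Function('k')(R, d) = Mul(3, 6) = 18)
Function('V')(Q) = Add(Rational(6, 11), Mul(Rational(5, 11), Q)) (Function('V')(Q) = Mul(Add(6, Mul(5, Q)), Pow(Add(7, 4), -1)) = Mul(Add(6, Mul(5, Q)), Pow(11, -1)) = Mul(Add(6, Mul(5, Q)), Rational(1, 11)) = Add(Rational(6, 11), Mul(Rational(5, 11), Q)))
Mul(Mul(Function('V')(-2), Add(8, Mul(Function('k')(6, 0), 5))), -151) = Mul(Mul(Add(Rational(6, 11), Mul(Rational(5, 11), -2)), Add(8, Mul(18, 5))), -151) = Mul(Mul(Add(Rational(6, 11), Rational(-10, 11)), Add(8, 90)), -151) = Mul(Mul(Rational(-4, 11), 98), -151) = Mul(Rational(-392, 11), -151) = Rational(59192, 11)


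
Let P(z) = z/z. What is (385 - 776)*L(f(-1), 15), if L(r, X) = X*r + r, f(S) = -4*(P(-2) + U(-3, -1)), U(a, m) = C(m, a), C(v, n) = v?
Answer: 0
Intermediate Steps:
U(a, m) = m
P(z) = 1
f(S) = 0 (f(S) = -4*(1 - 1) = -4*0 = 0)
L(r, X) = r + X*r
(385 - 776)*L(f(-1), 15) = (385 - 776)*(0*(1 + 15)) = -0*16 = -391*0 = 0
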